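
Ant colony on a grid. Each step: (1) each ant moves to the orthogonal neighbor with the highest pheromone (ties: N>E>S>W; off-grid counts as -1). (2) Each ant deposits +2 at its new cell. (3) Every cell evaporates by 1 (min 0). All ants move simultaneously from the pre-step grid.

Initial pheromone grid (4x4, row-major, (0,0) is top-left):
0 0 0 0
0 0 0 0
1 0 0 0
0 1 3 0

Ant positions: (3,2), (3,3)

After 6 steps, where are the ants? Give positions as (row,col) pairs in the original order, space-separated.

Step 1: ant0:(3,2)->W->(3,1) | ant1:(3,3)->W->(3,2)
  grid max=4 at (3,2)
Step 2: ant0:(3,1)->E->(3,2) | ant1:(3,2)->W->(3,1)
  grid max=5 at (3,2)
Step 3: ant0:(3,2)->W->(3,1) | ant1:(3,1)->E->(3,2)
  grid max=6 at (3,2)
Step 4: ant0:(3,1)->E->(3,2) | ant1:(3,2)->W->(3,1)
  grid max=7 at (3,2)
Step 5: ant0:(3,2)->W->(3,1) | ant1:(3,1)->E->(3,2)
  grid max=8 at (3,2)
Step 6: ant0:(3,1)->E->(3,2) | ant1:(3,2)->W->(3,1)
  grid max=9 at (3,2)

(3,2) (3,1)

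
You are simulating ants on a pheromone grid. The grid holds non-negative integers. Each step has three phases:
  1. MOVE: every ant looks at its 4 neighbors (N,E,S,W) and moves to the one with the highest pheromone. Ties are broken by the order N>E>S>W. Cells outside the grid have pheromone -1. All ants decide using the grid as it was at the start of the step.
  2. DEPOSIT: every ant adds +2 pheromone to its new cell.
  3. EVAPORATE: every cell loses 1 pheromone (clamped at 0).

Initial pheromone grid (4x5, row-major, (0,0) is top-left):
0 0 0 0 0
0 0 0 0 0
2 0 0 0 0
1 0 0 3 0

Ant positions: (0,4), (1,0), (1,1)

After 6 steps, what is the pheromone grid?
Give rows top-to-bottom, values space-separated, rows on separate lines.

After step 1: ants at (1,4),(2,0),(0,1)
  0 1 0 0 0
  0 0 0 0 1
  3 0 0 0 0
  0 0 0 2 0
After step 2: ants at (0,4),(1,0),(0,2)
  0 0 1 0 1
  1 0 0 0 0
  2 0 0 0 0
  0 0 0 1 0
After step 3: ants at (1,4),(2,0),(0,3)
  0 0 0 1 0
  0 0 0 0 1
  3 0 0 0 0
  0 0 0 0 0
After step 4: ants at (0,4),(1,0),(0,4)
  0 0 0 0 3
  1 0 0 0 0
  2 0 0 0 0
  0 0 0 0 0
After step 5: ants at (1,4),(2,0),(1,4)
  0 0 0 0 2
  0 0 0 0 3
  3 0 0 0 0
  0 0 0 0 0
After step 6: ants at (0,4),(1,0),(0,4)
  0 0 0 0 5
  1 0 0 0 2
  2 0 0 0 0
  0 0 0 0 0

0 0 0 0 5
1 0 0 0 2
2 0 0 0 0
0 0 0 0 0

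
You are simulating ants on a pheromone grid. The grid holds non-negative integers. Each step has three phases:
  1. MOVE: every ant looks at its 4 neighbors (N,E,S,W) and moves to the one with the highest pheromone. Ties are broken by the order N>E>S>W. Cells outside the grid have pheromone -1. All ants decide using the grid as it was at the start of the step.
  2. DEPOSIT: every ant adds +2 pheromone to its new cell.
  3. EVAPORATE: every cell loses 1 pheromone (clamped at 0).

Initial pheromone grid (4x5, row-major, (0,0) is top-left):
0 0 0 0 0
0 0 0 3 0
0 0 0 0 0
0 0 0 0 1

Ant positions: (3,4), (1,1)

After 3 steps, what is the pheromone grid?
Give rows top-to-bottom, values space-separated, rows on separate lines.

After step 1: ants at (2,4),(0,1)
  0 1 0 0 0
  0 0 0 2 0
  0 0 0 0 1
  0 0 0 0 0
After step 2: ants at (1,4),(0,2)
  0 0 1 0 0
  0 0 0 1 1
  0 0 0 0 0
  0 0 0 0 0
After step 3: ants at (1,3),(0,3)
  0 0 0 1 0
  0 0 0 2 0
  0 0 0 0 0
  0 0 0 0 0

0 0 0 1 0
0 0 0 2 0
0 0 0 0 0
0 0 0 0 0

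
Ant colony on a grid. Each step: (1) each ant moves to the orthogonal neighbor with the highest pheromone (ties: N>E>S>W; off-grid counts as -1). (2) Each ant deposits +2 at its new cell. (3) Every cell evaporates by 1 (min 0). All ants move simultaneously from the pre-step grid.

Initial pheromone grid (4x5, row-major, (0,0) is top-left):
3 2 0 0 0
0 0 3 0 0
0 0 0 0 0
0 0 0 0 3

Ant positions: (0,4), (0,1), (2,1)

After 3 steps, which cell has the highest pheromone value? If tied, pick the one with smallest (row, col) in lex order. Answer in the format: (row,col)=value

Step 1: ant0:(0,4)->S->(1,4) | ant1:(0,1)->W->(0,0) | ant2:(2,1)->N->(1,1)
  grid max=4 at (0,0)
Step 2: ant0:(1,4)->N->(0,4) | ant1:(0,0)->E->(0,1) | ant2:(1,1)->E->(1,2)
  grid max=3 at (0,0)
Step 3: ant0:(0,4)->S->(1,4) | ant1:(0,1)->W->(0,0) | ant2:(1,2)->N->(0,2)
  grid max=4 at (0,0)
Final grid:
  4 1 1 0 0
  0 0 2 0 1
  0 0 0 0 0
  0 0 0 0 0
Max pheromone 4 at (0,0)

Answer: (0,0)=4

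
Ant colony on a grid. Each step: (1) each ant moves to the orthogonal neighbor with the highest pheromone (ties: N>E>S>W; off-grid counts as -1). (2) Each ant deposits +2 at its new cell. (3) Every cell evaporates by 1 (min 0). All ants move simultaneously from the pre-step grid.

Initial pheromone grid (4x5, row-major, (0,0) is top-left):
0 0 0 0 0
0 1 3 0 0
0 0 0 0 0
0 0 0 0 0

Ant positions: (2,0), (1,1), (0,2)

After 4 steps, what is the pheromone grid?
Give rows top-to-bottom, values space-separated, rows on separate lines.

After step 1: ants at (1,0),(1,2),(1,2)
  0 0 0 0 0
  1 0 6 0 0
  0 0 0 0 0
  0 0 0 0 0
After step 2: ants at (0,0),(0,2),(0,2)
  1 0 3 0 0
  0 0 5 0 0
  0 0 0 0 0
  0 0 0 0 0
After step 3: ants at (0,1),(1,2),(1,2)
  0 1 2 0 0
  0 0 8 0 0
  0 0 0 0 0
  0 0 0 0 0
After step 4: ants at (0,2),(0,2),(0,2)
  0 0 7 0 0
  0 0 7 0 0
  0 0 0 0 0
  0 0 0 0 0

0 0 7 0 0
0 0 7 0 0
0 0 0 0 0
0 0 0 0 0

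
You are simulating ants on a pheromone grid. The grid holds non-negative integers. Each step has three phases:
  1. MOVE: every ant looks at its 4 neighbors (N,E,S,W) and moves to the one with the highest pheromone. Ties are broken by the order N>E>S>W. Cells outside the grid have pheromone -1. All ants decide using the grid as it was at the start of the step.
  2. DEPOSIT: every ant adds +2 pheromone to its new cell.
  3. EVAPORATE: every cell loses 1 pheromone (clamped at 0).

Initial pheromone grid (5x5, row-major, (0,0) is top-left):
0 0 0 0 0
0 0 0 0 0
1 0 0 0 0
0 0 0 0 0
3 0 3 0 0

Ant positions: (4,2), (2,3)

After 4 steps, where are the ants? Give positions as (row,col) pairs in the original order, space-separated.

Step 1: ant0:(4,2)->N->(3,2) | ant1:(2,3)->N->(1,3)
  grid max=2 at (4,0)
Step 2: ant0:(3,2)->S->(4,2) | ant1:(1,3)->N->(0,3)
  grid max=3 at (4,2)
Step 3: ant0:(4,2)->N->(3,2) | ant1:(0,3)->E->(0,4)
  grid max=2 at (4,2)
Step 4: ant0:(3,2)->S->(4,2) | ant1:(0,4)->S->(1,4)
  grid max=3 at (4,2)

(4,2) (1,4)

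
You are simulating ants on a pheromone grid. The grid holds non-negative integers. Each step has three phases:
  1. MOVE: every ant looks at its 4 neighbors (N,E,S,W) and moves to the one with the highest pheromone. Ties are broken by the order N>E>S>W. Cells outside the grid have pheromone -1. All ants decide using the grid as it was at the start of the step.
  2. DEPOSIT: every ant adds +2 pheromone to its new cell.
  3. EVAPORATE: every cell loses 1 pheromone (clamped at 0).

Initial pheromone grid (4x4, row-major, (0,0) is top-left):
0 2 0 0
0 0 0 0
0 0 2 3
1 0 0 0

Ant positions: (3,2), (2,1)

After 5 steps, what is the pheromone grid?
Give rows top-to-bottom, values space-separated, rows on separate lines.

After step 1: ants at (2,2),(2,2)
  0 1 0 0
  0 0 0 0
  0 0 5 2
  0 0 0 0
After step 2: ants at (2,3),(2,3)
  0 0 0 0
  0 0 0 0
  0 0 4 5
  0 0 0 0
After step 3: ants at (2,2),(2,2)
  0 0 0 0
  0 0 0 0
  0 0 7 4
  0 0 0 0
After step 4: ants at (2,3),(2,3)
  0 0 0 0
  0 0 0 0
  0 0 6 7
  0 0 0 0
After step 5: ants at (2,2),(2,2)
  0 0 0 0
  0 0 0 0
  0 0 9 6
  0 0 0 0

0 0 0 0
0 0 0 0
0 0 9 6
0 0 0 0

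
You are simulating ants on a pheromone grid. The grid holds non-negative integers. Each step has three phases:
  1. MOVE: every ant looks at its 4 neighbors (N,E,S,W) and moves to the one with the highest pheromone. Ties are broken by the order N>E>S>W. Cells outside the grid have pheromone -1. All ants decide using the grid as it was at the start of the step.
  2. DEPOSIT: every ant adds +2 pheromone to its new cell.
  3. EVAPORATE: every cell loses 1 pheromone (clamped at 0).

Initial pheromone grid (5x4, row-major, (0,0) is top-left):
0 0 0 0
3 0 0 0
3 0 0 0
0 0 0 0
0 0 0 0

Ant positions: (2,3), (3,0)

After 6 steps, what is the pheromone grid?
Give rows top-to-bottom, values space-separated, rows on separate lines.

After step 1: ants at (1,3),(2,0)
  0 0 0 0
  2 0 0 1
  4 0 0 0
  0 0 0 0
  0 0 0 0
After step 2: ants at (0,3),(1,0)
  0 0 0 1
  3 0 0 0
  3 0 0 0
  0 0 0 0
  0 0 0 0
After step 3: ants at (1,3),(2,0)
  0 0 0 0
  2 0 0 1
  4 0 0 0
  0 0 0 0
  0 0 0 0
After step 4: ants at (0,3),(1,0)
  0 0 0 1
  3 0 0 0
  3 0 0 0
  0 0 0 0
  0 0 0 0
After step 5: ants at (1,3),(2,0)
  0 0 0 0
  2 0 0 1
  4 0 0 0
  0 0 0 0
  0 0 0 0
After step 6: ants at (0,3),(1,0)
  0 0 0 1
  3 0 0 0
  3 0 0 0
  0 0 0 0
  0 0 0 0

0 0 0 1
3 0 0 0
3 0 0 0
0 0 0 0
0 0 0 0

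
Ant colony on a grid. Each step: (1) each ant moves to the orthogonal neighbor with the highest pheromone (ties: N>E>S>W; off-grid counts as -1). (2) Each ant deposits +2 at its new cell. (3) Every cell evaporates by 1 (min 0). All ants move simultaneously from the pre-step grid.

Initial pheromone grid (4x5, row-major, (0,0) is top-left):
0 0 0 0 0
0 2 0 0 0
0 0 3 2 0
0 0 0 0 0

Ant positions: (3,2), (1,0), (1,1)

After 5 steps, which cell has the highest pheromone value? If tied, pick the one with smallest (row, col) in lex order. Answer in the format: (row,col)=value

Step 1: ant0:(3,2)->N->(2,2) | ant1:(1,0)->E->(1,1) | ant2:(1,1)->N->(0,1)
  grid max=4 at (2,2)
Step 2: ant0:(2,2)->E->(2,3) | ant1:(1,1)->N->(0,1) | ant2:(0,1)->S->(1,1)
  grid max=4 at (1,1)
Step 3: ant0:(2,3)->W->(2,2) | ant1:(0,1)->S->(1,1) | ant2:(1,1)->N->(0,1)
  grid max=5 at (1,1)
Step 4: ant0:(2,2)->E->(2,3) | ant1:(1,1)->N->(0,1) | ant2:(0,1)->S->(1,1)
  grid max=6 at (1,1)
Step 5: ant0:(2,3)->W->(2,2) | ant1:(0,1)->S->(1,1) | ant2:(1,1)->N->(0,1)
  grid max=7 at (1,1)
Final grid:
  0 5 0 0 0
  0 7 0 0 0
  0 0 4 1 0
  0 0 0 0 0
Max pheromone 7 at (1,1)

Answer: (1,1)=7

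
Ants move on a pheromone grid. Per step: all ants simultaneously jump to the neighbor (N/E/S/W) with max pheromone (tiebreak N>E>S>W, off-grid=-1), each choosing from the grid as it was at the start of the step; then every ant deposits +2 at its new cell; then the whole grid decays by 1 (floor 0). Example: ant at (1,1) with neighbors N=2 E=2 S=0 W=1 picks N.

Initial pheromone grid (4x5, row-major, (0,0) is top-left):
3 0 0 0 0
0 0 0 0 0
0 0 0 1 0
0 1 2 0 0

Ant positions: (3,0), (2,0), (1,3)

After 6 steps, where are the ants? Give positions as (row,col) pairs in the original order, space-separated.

Step 1: ant0:(3,0)->E->(3,1) | ant1:(2,0)->N->(1,0) | ant2:(1,3)->S->(2,3)
  grid max=2 at (0,0)
Step 2: ant0:(3,1)->E->(3,2) | ant1:(1,0)->N->(0,0) | ant2:(2,3)->N->(1,3)
  grid max=3 at (0,0)
Step 3: ant0:(3,2)->W->(3,1) | ant1:(0,0)->E->(0,1) | ant2:(1,3)->S->(2,3)
  grid max=2 at (0,0)
Step 4: ant0:(3,1)->E->(3,2) | ant1:(0,1)->W->(0,0) | ant2:(2,3)->N->(1,3)
  grid max=3 at (0,0)
Step 5: ant0:(3,2)->W->(3,1) | ant1:(0,0)->E->(0,1) | ant2:(1,3)->S->(2,3)
  grid max=2 at (0,0)
Step 6: ant0:(3,1)->E->(3,2) | ant1:(0,1)->W->(0,0) | ant2:(2,3)->N->(1,3)
  grid max=3 at (0,0)

(3,2) (0,0) (1,3)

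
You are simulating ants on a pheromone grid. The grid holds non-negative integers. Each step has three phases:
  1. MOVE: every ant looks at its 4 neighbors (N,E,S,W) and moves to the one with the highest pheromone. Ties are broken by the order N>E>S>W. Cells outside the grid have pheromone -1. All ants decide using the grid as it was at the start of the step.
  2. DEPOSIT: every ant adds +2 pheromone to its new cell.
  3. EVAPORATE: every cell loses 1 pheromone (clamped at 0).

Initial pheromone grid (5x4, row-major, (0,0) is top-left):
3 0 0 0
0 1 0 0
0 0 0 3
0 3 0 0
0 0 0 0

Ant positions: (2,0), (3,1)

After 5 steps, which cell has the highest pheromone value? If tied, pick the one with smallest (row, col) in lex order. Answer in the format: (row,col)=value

Answer: (0,0)=2

Derivation:
Step 1: ant0:(2,0)->N->(1,0) | ant1:(3,1)->N->(2,1)
  grid max=2 at (0,0)
Step 2: ant0:(1,0)->N->(0,0) | ant1:(2,1)->S->(3,1)
  grid max=3 at (0,0)
Step 3: ant0:(0,0)->E->(0,1) | ant1:(3,1)->N->(2,1)
  grid max=2 at (0,0)
Step 4: ant0:(0,1)->W->(0,0) | ant1:(2,1)->S->(3,1)
  grid max=3 at (0,0)
Step 5: ant0:(0,0)->E->(0,1) | ant1:(3,1)->N->(2,1)
  grid max=2 at (0,0)
Final grid:
  2 1 0 0
  0 0 0 0
  0 1 0 0
  0 2 0 0
  0 0 0 0
Max pheromone 2 at (0,0)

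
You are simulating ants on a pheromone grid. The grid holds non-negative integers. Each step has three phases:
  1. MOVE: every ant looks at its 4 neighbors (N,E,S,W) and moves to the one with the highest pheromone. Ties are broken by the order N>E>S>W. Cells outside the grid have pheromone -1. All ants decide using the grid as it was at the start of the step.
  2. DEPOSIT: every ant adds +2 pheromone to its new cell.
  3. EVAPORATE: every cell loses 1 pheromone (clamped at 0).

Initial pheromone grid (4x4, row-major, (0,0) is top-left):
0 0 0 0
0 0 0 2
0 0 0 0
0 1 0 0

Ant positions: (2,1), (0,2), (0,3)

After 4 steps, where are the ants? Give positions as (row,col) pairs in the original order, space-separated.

Step 1: ant0:(2,1)->S->(3,1) | ant1:(0,2)->E->(0,3) | ant2:(0,3)->S->(1,3)
  grid max=3 at (1,3)
Step 2: ant0:(3,1)->N->(2,1) | ant1:(0,3)->S->(1,3) | ant2:(1,3)->N->(0,3)
  grid max=4 at (1,3)
Step 3: ant0:(2,1)->S->(3,1) | ant1:(1,3)->N->(0,3) | ant2:(0,3)->S->(1,3)
  grid max=5 at (1,3)
Step 4: ant0:(3,1)->N->(2,1) | ant1:(0,3)->S->(1,3) | ant2:(1,3)->N->(0,3)
  grid max=6 at (1,3)

(2,1) (1,3) (0,3)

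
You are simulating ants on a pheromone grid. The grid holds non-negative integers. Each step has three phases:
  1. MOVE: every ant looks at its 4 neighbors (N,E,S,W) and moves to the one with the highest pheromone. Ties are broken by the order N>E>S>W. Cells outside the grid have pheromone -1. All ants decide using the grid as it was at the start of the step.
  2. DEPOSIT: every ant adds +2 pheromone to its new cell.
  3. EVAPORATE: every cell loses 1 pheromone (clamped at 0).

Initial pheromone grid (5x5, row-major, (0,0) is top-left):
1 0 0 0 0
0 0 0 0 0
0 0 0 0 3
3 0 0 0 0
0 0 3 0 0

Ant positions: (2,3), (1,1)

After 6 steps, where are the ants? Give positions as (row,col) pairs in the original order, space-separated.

Step 1: ant0:(2,3)->E->(2,4) | ant1:(1,1)->N->(0,1)
  grid max=4 at (2,4)
Step 2: ant0:(2,4)->N->(1,4) | ant1:(0,1)->E->(0,2)
  grid max=3 at (2,4)
Step 3: ant0:(1,4)->S->(2,4) | ant1:(0,2)->E->(0,3)
  grid max=4 at (2,4)
Step 4: ant0:(2,4)->N->(1,4) | ant1:(0,3)->E->(0,4)
  grid max=3 at (2,4)
Step 5: ant0:(1,4)->S->(2,4) | ant1:(0,4)->S->(1,4)
  grid max=4 at (2,4)
Step 6: ant0:(2,4)->N->(1,4) | ant1:(1,4)->S->(2,4)
  grid max=5 at (2,4)

(1,4) (2,4)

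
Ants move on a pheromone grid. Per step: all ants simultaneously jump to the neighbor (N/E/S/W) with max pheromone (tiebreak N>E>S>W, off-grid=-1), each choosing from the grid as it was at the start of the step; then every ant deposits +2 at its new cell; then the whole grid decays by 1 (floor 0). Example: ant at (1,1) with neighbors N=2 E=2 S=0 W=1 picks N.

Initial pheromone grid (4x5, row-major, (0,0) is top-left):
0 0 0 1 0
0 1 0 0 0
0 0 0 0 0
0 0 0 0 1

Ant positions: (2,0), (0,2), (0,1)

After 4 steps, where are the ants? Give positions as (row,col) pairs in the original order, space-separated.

Step 1: ant0:(2,0)->N->(1,0) | ant1:(0,2)->E->(0,3) | ant2:(0,1)->S->(1,1)
  grid max=2 at (0,3)
Step 2: ant0:(1,0)->E->(1,1) | ant1:(0,3)->E->(0,4) | ant2:(1,1)->W->(1,0)
  grid max=3 at (1,1)
Step 3: ant0:(1,1)->W->(1,0) | ant1:(0,4)->W->(0,3) | ant2:(1,0)->E->(1,1)
  grid max=4 at (1,1)
Step 4: ant0:(1,0)->E->(1,1) | ant1:(0,3)->E->(0,4) | ant2:(1,1)->W->(1,0)
  grid max=5 at (1,1)

(1,1) (0,4) (1,0)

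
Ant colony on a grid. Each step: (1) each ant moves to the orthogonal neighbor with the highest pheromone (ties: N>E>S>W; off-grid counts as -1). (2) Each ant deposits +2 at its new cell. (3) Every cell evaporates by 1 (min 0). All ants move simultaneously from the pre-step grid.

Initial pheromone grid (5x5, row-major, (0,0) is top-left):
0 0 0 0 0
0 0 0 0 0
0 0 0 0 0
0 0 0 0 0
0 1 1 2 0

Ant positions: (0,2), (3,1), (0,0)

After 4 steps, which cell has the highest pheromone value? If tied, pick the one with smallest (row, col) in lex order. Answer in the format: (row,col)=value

Answer: (0,4)=3

Derivation:
Step 1: ant0:(0,2)->E->(0,3) | ant1:(3,1)->S->(4,1) | ant2:(0,0)->E->(0,1)
  grid max=2 at (4,1)
Step 2: ant0:(0,3)->E->(0,4) | ant1:(4,1)->N->(3,1) | ant2:(0,1)->E->(0,2)
  grid max=1 at (0,2)
Step 3: ant0:(0,4)->S->(1,4) | ant1:(3,1)->S->(4,1) | ant2:(0,2)->E->(0,3)
  grid max=2 at (4,1)
Step 4: ant0:(1,4)->N->(0,4) | ant1:(4,1)->N->(3,1) | ant2:(0,3)->E->(0,4)
  grid max=3 at (0,4)
Final grid:
  0 0 0 0 3
  0 0 0 0 0
  0 0 0 0 0
  0 1 0 0 0
  0 1 0 0 0
Max pheromone 3 at (0,4)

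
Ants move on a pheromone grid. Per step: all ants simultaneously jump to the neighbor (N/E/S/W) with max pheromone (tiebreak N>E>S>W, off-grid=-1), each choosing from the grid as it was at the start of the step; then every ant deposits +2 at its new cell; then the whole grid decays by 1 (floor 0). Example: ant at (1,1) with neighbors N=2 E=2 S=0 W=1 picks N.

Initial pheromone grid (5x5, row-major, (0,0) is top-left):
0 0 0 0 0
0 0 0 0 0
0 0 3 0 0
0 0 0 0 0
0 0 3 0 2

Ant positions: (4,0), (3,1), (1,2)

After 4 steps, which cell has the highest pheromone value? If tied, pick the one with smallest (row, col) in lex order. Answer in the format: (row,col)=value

Answer: (2,2)=9

Derivation:
Step 1: ant0:(4,0)->N->(3,0) | ant1:(3,1)->N->(2,1) | ant2:(1,2)->S->(2,2)
  grid max=4 at (2,2)
Step 2: ant0:(3,0)->N->(2,0) | ant1:(2,1)->E->(2,2) | ant2:(2,2)->W->(2,1)
  grid max=5 at (2,2)
Step 3: ant0:(2,0)->E->(2,1) | ant1:(2,2)->W->(2,1) | ant2:(2,1)->E->(2,2)
  grid max=6 at (2,2)
Step 4: ant0:(2,1)->E->(2,2) | ant1:(2,1)->E->(2,2) | ant2:(2,2)->W->(2,1)
  grid max=9 at (2,2)
Final grid:
  0 0 0 0 0
  0 0 0 0 0
  0 6 9 0 0
  0 0 0 0 0
  0 0 0 0 0
Max pheromone 9 at (2,2)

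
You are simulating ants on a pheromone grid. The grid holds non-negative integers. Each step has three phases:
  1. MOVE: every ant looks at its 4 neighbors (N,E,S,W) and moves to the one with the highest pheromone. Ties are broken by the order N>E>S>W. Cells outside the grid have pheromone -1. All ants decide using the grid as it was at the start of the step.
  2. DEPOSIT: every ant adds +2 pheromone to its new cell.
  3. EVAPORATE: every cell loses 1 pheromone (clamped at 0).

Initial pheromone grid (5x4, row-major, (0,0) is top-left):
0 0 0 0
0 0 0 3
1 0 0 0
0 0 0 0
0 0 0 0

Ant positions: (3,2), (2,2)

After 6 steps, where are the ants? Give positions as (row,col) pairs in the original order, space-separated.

Step 1: ant0:(3,2)->N->(2,2) | ant1:(2,2)->N->(1,2)
  grid max=2 at (1,3)
Step 2: ant0:(2,2)->N->(1,2) | ant1:(1,2)->E->(1,3)
  grid max=3 at (1,3)
Step 3: ant0:(1,2)->E->(1,3) | ant1:(1,3)->W->(1,2)
  grid max=4 at (1,3)
Step 4: ant0:(1,3)->W->(1,2) | ant1:(1,2)->E->(1,3)
  grid max=5 at (1,3)
Step 5: ant0:(1,2)->E->(1,3) | ant1:(1,3)->W->(1,2)
  grid max=6 at (1,3)
Step 6: ant0:(1,3)->W->(1,2) | ant1:(1,2)->E->(1,3)
  grid max=7 at (1,3)

(1,2) (1,3)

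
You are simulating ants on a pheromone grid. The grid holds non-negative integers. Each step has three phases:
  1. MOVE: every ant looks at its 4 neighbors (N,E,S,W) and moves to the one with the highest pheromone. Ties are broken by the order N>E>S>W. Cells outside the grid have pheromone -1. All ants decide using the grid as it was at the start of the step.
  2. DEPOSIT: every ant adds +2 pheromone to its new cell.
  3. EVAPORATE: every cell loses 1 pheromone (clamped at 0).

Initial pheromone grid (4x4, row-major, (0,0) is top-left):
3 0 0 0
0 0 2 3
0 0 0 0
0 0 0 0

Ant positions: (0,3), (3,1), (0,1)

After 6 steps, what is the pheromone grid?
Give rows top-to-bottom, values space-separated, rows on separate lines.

After step 1: ants at (1,3),(2,1),(0,0)
  4 0 0 0
  0 0 1 4
  0 1 0 0
  0 0 0 0
After step 2: ants at (1,2),(1,1),(0,1)
  3 1 0 0
  0 1 2 3
  0 0 0 0
  0 0 0 0
After step 3: ants at (1,3),(1,2),(0,0)
  4 0 0 0
  0 0 3 4
  0 0 0 0
  0 0 0 0
After step 4: ants at (1,2),(1,3),(0,1)
  3 1 0 0
  0 0 4 5
  0 0 0 0
  0 0 0 0
After step 5: ants at (1,3),(1,2),(0,0)
  4 0 0 0
  0 0 5 6
  0 0 0 0
  0 0 0 0
After step 6: ants at (1,2),(1,3),(0,1)
  3 1 0 0
  0 0 6 7
  0 0 0 0
  0 0 0 0

3 1 0 0
0 0 6 7
0 0 0 0
0 0 0 0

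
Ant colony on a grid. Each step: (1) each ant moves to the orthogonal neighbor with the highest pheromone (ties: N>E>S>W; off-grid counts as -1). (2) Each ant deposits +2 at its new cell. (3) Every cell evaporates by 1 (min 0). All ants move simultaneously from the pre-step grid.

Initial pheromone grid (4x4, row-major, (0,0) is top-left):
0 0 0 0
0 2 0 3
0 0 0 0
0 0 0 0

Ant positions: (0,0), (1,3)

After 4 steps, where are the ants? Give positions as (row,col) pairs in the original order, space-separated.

Step 1: ant0:(0,0)->E->(0,1) | ant1:(1,3)->N->(0,3)
  grid max=2 at (1,3)
Step 2: ant0:(0,1)->S->(1,1) | ant1:(0,3)->S->(1,3)
  grid max=3 at (1,3)
Step 3: ant0:(1,1)->N->(0,1) | ant1:(1,3)->N->(0,3)
  grid max=2 at (1,3)
Step 4: ant0:(0,1)->S->(1,1) | ant1:(0,3)->S->(1,3)
  grid max=3 at (1,3)

(1,1) (1,3)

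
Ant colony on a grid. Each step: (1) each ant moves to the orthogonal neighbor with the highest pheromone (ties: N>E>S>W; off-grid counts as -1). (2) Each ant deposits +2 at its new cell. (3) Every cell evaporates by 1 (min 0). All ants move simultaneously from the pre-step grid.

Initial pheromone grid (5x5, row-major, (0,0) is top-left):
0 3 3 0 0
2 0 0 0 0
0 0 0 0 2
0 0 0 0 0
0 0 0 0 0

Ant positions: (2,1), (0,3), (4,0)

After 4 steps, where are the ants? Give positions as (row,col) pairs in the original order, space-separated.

Step 1: ant0:(2,1)->N->(1,1) | ant1:(0,3)->W->(0,2) | ant2:(4,0)->N->(3,0)
  grid max=4 at (0,2)
Step 2: ant0:(1,1)->N->(0,1) | ant1:(0,2)->W->(0,1) | ant2:(3,0)->N->(2,0)
  grid max=5 at (0,1)
Step 3: ant0:(0,1)->E->(0,2) | ant1:(0,1)->E->(0,2) | ant2:(2,0)->N->(1,0)
  grid max=6 at (0,2)
Step 4: ant0:(0,2)->W->(0,1) | ant1:(0,2)->W->(0,1) | ant2:(1,0)->N->(0,0)
  grid max=7 at (0,1)

(0,1) (0,1) (0,0)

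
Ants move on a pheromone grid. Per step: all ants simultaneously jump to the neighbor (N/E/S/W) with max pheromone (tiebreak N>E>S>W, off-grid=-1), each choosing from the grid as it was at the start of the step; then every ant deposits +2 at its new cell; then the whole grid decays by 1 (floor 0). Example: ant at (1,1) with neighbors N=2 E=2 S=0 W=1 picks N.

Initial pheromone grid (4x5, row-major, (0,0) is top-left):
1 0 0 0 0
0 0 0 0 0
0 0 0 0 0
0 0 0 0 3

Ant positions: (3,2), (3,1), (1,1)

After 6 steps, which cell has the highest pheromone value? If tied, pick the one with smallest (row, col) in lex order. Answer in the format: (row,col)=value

Answer: (2,1)=6

Derivation:
Step 1: ant0:(3,2)->N->(2,2) | ant1:(3,1)->N->(2,1) | ant2:(1,1)->N->(0,1)
  grid max=2 at (3,4)
Step 2: ant0:(2,2)->W->(2,1) | ant1:(2,1)->E->(2,2) | ant2:(0,1)->E->(0,2)
  grid max=2 at (2,1)
Step 3: ant0:(2,1)->E->(2,2) | ant1:(2,2)->W->(2,1) | ant2:(0,2)->E->(0,3)
  grid max=3 at (2,1)
Step 4: ant0:(2,2)->W->(2,1) | ant1:(2,1)->E->(2,2) | ant2:(0,3)->E->(0,4)
  grid max=4 at (2,1)
Step 5: ant0:(2,1)->E->(2,2) | ant1:(2,2)->W->(2,1) | ant2:(0,4)->S->(1,4)
  grid max=5 at (2,1)
Step 6: ant0:(2,2)->W->(2,1) | ant1:(2,1)->E->(2,2) | ant2:(1,4)->N->(0,4)
  grid max=6 at (2,1)
Final grid:
  0 0 0 0 1
  0 0 0 0 0
  0 6 6 0 0
  0 0 0 0 0
Max pheromone 6 at (2,1)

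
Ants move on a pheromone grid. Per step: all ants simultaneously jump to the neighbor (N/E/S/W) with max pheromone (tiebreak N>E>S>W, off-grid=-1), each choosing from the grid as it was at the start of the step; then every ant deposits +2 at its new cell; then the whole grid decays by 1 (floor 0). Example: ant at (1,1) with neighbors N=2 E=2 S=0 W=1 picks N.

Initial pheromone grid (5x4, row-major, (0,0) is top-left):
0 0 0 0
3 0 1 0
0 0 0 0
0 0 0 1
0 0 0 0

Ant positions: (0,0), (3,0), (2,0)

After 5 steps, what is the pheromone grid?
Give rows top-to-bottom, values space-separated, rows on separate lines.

After step 1: ants at (1,0),(2,0),(1,0)
  0 0 0 0
  6 0 0 0
  1 0 0 0
  0 0 0 0
  0 0 0 0
After step 2: ants at (2,0),(1,0),(2,0)
  0 0 0 0
  7 0 0 0
  4 0 0 0
  0 0 0 0
  0 0 0 0
After step 3: ants at (1,0),(2,0),(1,0)
  0 0 0 0
  10 0 0 0
  5 0 0 0
  0 0 0 0
  0 0 0 0
After step 4: ants at (2,0),(1,0),(2,0)
  0 0 0 0
  11 0 0 0
  8 0 0 0
  0 0 0 0
  0 0 0 0
After step 5: ants at (1,0),(2,0),(1,0)
  0 0 0 0
  14 0 0 0
  9 0 0 0
  0 0 0 0
  0 0 0 0

0 0 0 0
14 0 0 0
9 0 0 0
0 0 0 0
0 0 0 0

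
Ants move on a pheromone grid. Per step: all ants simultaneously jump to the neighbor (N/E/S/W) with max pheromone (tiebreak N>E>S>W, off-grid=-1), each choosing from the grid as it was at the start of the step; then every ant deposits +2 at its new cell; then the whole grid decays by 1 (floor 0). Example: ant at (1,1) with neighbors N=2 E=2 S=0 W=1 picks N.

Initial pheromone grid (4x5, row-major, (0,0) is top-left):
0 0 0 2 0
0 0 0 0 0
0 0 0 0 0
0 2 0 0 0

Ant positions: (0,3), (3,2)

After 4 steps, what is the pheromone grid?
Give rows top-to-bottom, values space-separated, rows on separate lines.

After step 1: ants at (0,4),(3,1)
  0 0 0 1 1
  0 0 0 0 0
  0 0 0 0 0
  0 3 0 0 0
After step 2: ants at (0,3),(2,1)
  0 0 0 2 0
  0 0 0 0 0
  0 1 0 0 0
  0 2 0 0 0
After step 3: ants at (0,4),(3,1)
  0 0 0 1 1
  0 0 0 0 0
  0 0 0 0 0
  0 3 0 0 0
After step 4: ants at (0,3),(2,1)
  0 0 0 2 0
  0 0 0 0 0
  0 1 0 0 0
  0 2 0 0 0

0 0 0 2 0
0 0 0 0 0
0 1 0 0 0
0 2 0 0 0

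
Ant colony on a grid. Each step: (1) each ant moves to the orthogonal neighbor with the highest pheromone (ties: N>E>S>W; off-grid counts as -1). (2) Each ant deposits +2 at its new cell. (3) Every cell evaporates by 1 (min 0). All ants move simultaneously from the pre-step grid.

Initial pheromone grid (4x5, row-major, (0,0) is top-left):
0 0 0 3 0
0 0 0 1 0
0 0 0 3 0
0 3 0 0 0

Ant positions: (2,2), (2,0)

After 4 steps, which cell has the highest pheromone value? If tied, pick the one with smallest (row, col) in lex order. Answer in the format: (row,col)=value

Answer: (2,3)=3

Derivation:
Step 1: ant0:(2,2)->E->(2,3) | ant1:(2,0)->N->(1,0)
  grid max=4 at (2,3)
Step 2: ant0:(2,3)->N->(1,3) | ant1:(1,0)->N->(0,0)
  grid max=3 at (2,3)
Step 3: ant0:(1,3)->S->(2,3) | ant1:(0,0)->E->(0,1)
  grid max=4 at (2,3)
Step 4: ant0:(2,3)->N->(1,3) | ant1:(0,1)->E->(0,2)
  grid max=3 at (2,3)
Final grid:
  0 0 1 0 0
  0 0 0 1 0
  0 0 0 3 0
  0 0 0 0 0
Max pheromone 3 at (2,3)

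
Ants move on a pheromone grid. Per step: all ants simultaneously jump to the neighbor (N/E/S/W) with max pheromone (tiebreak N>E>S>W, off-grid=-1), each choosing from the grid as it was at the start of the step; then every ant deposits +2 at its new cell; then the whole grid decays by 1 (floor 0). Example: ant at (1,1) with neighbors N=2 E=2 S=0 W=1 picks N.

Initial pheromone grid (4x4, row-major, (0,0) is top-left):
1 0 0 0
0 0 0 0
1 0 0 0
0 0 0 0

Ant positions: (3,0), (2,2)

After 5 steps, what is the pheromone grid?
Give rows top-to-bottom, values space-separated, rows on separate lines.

After step 1: ants at (2,0),(1,2)
  0 0 0 0
  0 0 1 0
  2 0 0 0
  0 0 0 0
After step 2: ants at (1,0),(0,2)
  0 0 1 0
  1 0 0 0
  1 0 0 0
  0 0 0 0
After step 3: ants at (2,0),(0,3)
  0 0 0 1
  0 0 0 0
  2 0 0 0
  0 0 0 0
After step 4: ants at (1,0),(1,3)
  0 0 0 0
  1 0 0 1
  1 0 0 0
  0 0 0 0
After step 5: ants at (2,0),(0,3)
  0 0 0 1
  0 0 0 0
  2 0 0 0
  0 0 0 0

0 0 0 1
0 0 0 0
2 0 0 0
0 0 0 0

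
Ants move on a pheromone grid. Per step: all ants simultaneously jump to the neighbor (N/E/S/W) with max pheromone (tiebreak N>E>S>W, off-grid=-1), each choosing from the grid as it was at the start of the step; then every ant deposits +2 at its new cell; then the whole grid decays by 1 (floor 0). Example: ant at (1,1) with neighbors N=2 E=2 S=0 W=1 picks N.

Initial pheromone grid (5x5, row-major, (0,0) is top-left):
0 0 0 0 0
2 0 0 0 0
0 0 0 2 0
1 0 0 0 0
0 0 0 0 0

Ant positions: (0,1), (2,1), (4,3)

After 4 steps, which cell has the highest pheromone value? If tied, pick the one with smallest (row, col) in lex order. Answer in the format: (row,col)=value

Step 1: ant0:(0,1)->E->(0,2) | ant1:(2,1)->N->(1,1) | ant2:(4,3)->N->(3,3)
  grid max=1 at (0,2)
Step 2: ant0:(0,2)->E->(0,3) | ant1:(1,1)->W->(1,0) | ant2:(3,3)->N->(2,3)
  grid max=2 at (1,0)
Step 3: ant0:(0,3)->E->(0,4) | ant1:(1,0)->N->(0,0) | ant2:(2,3)->N->(1,3)
  grid max=1 at (0,0)
Step 4: ant0:(0,4)->S->(1,4) | ant1:(0,0)->S->(1,0) | ant2:(1,3)->S->(2,3)
  grid max=2 at (1,0)
Final grid:
  0 0 0 0 0
  2 0 0 0 1
  0 0 0 2 0
  0 0 0 0 0
  0 0 0 0 0
Max pheromone 2 at (1,0)

Answer: (1,0)=2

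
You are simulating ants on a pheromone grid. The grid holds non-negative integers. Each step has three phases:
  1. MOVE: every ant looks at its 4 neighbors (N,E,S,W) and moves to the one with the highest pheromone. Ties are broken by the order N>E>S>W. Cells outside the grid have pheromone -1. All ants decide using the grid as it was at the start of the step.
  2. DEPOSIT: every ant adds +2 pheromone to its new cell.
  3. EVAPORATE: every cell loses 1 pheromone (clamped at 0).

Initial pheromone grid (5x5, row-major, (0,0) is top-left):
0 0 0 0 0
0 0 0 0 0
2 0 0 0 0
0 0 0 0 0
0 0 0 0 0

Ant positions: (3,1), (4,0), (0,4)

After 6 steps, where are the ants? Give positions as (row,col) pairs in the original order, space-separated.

Step 1: ant0:(3,1)->N->(2,1) | ant1:(4,0)->N->(3,0) | ant2:(0,4)->S->(1,4)
  grid max=1 at (1,4)
Step 2: ant0:(2,1)->W->(2,0) | ant1:(3,0)->N->(2,0) | ant2:(1,4)->N->(0,4)
  grid max=4 at (2,0)
Step 3: ant0:(2,0)->N->(1,0) | ant1:(2,0)->N->(1,0) | ant2:(0,4)->S->(1,4)
  grid max=3 at (1,0)
Step 4: ant0:(1,0)->S->(2,0) | ant1:(1,0)->S->(2,0) | ant2:(1,4)->N->(0,4)
  grid max=6 at (2,0)
Step 5: ant0:(2,0)->N->(1,0) | ant1:(2,0)->N->(1,0) | ant2:(0,4)->S->(1,4)
  grid max=5 at (1,0)
Step 6: ant0:(1,0)->S->(2,0) | ant1:(1,0)->S->(2,0) | ant2:(1,4)->N->(0,4)
  grid max=8 at (2,0)

(2,0) (2,0) (0,4)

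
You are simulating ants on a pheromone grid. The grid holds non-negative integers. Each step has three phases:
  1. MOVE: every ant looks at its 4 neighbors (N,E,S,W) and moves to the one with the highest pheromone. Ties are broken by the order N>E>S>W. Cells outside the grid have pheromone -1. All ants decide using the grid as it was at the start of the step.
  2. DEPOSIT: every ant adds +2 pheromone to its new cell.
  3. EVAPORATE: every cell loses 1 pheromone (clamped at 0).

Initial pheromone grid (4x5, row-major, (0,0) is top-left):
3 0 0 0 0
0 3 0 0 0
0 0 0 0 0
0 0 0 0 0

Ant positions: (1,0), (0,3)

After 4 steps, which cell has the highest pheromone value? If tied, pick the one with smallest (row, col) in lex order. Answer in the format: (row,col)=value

Step 1: ant0:(1,0)->N->(0,0) | ant1:(0,3)->E->(0,4)
  grid max=4 at (0,0)
Step 2: ant0:(0,0)->E->(0,1) | ant1:(0,4)->S->(1,4)
  grid max=3 at (0,0)
Step 3: ant0:(0,1)->W->(0,0) | ant1:(1,4)->N->(0,4)
  grid max=4 at (0,0)
Step 4: ant0:(0,0)->E->(0,1) | ant1:(0,4)->S->(1,4)
  grid max=3 at (0,0)
Final grid:
  3 1 0 0 0
  0 0 0 0 1
  0 0 0 0 0
  0 0 0 0 0
Max pheromone 3 at (0,0)

Answer: (0,0)=3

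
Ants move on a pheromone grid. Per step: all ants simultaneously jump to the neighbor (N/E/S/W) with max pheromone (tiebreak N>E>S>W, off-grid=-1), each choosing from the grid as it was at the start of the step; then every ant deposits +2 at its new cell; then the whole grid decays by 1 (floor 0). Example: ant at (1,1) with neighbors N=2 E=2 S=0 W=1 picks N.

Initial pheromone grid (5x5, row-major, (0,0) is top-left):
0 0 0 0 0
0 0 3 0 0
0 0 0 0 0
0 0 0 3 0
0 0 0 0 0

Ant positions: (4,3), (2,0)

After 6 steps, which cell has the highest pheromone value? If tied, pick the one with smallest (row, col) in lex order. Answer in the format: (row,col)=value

Step 1: ant0:(4,3)->N->(3,3) | ant1:(2,0)->N->(1,0)
  grid max=4 at (3,3)
Step 2: ant0:(3,3)->N->(2,3) | ant1:(1,0)->N->(0,0)
  grid max=3 at (3,3)
Step 3: ant0:(2,3)->S->(3,3) | ant1:(0,0)->E->(0,1)
  grid max=4 at (3,3)
Step 4: ant0:(3,3)->N->(2,3) | ant1:(0,1)->E->(0,2)
  grid max=3 at (3,3)
Step 5: ant0:(2,3)->S->(3,3) | ant1:(0,2)->E->(0,3)
  grid max=4 at (3,3)
Step 6: ant0:(3,3)->N->(2,3) | ant1:(0,3)->E->(0,4)
  grid max=3 at (3,3)
Final grid:
  0 0 0 0 1
  0 0 0 0 0
  0 0 0 1 0
  0 0 0 3 0
  0 0 0 0 0
Max pheromone 3 at (3,3)

Answer: (3,3)=3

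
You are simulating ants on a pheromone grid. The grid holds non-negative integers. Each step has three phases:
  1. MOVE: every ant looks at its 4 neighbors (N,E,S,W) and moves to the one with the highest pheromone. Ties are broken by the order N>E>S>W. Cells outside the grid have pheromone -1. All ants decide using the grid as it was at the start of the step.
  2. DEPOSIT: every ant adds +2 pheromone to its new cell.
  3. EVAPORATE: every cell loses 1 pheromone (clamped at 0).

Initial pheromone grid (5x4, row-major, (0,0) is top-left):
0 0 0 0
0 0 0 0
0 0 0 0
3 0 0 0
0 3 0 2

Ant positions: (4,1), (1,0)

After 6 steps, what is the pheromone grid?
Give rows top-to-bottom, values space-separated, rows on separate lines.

After step 1: ants at (3,1),(0,0)
  1 0 0 0
  0 0 0 0
  0 0 0 0
  2 1 0 0
  0 2 0 1
After step 2: ants at (4,1),(0,1)
  0 1 0 0
  0 0 0 0
  0 0 0 0
  1 0 0 0
  0 3 0 0
After step 3: ants at (3,1),(0,2)
  0 0 1 0
  0 0 0 0
  0 0 0 0
  0 1 0 0
  0 2 0 0
After step 4: ants at (4,1),(0,3)
  0 0 0 1
  0 0 0 0
  0 0 0 0
  0 0 0 0
  0 3 0 0
After step 5: ants at (3,1),(1,3)
  0 0 0 0
  0 0 0 1
  0 0 0 0
  0 1 0 0
  0 2 0 0
After step 6: ants at (4,1),(0,3)
  0 0 0 1
  0 0 0 0
  0 0 0 0
  0 0 0 0
  0 3 0 0

0 0 0 1
0 0 0 0
0 0 0 0
0 0 0 0
0 3 0 0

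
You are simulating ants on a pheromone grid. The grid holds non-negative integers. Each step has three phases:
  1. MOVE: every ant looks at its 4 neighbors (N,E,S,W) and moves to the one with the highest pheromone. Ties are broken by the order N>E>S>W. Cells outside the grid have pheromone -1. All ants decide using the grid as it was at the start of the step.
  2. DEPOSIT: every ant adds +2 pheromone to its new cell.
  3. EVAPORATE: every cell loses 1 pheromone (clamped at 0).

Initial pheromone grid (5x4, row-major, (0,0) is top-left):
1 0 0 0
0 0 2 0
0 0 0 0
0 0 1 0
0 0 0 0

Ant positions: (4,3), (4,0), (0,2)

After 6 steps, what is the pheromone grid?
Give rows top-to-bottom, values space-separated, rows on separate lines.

After step 1: ants at (3,3),(3,0),(1,2)
  0 0 0 0
  0 0 3 0
  0 0 0 0
  1 0 0 1
  0 0 0 0
After step 2: ants at (2,3),(2,0),(0,2)
  0 0 1 0
  0 0 2 0
  1 0 0 1
  0 0 0 0
  0 0 0 0
After step 3: ants at (1,3),(1,0),(1,2)
  0 0 0 0
  1 0 3 1
  0 0 0 0
  0 0 0 0
  0 0 0 0
After step 4: ants at (1,2),(0,0),(1,3)
  1 0 0 0
  0 0 4 2
  0 0 0 0
  0 0 0 0
  0 0 0 0
After step 5: ants at (1,3),(0,1),(1,2)
  0 1 0 0
  0 0 5 3
  0 0 0 0
  0 0 0 0
  0 0 0 0
After step 6: ants at (1,2),(0,2),(1,3)
  0 0 1 0
  0 0 6 4
  0 0 0 0
  0 0 0 0
  0 0 0 0

0 0 1 0
0 0 6 4
0 0 0 0
0 0 0 0
0 0 0 0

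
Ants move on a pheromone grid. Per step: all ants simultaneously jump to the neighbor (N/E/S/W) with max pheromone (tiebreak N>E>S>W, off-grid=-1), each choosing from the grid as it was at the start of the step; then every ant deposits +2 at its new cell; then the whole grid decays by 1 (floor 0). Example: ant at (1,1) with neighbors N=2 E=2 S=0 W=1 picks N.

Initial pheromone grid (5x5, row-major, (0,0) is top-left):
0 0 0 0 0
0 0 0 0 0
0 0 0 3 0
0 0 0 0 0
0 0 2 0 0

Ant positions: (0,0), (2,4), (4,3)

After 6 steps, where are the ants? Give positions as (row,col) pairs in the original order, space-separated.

Step 1: ant0:(0,0)->E->(0,1) | ant1:(2,4)->W->(2,3) | ant2:(4,3)->W->(4,2)
  grid max=4 at (2,3)
Step 2: ant0:(0,1)->E->(0,2) | ant1:(2,3)->N->(1,3) | ant2:(4,2)->N->(3,2)
  grid max=3 at (2,3)
Step 3: ant0:(0,2)->E->(0,3) | ant1:(1,3)->S->(2,3) | ant2:(3,2)->S->(4,2)
  grid max=4 at (2,3)
Step 4: ant0:(0,3)->E->(0,4) | ant1:(2,3)->N->(1,3) | ant2:(4,2)->N->(3,2)
  grid max=3 at (2,3)
Step 5: ant0:(0,4)->S->(1,4) | ant1:(1,3)->S->(2,3) | ant2:(3,2)->S->(4,2)
  grid max=4 at (2,3)
Step 6: ant0:(1,4)->N->(0,4) | ant1:(2,3)->N->(1,3) | ant2:(4,2)->N->(3,2)
  grid max=3 at (2,3)

(0,4) (1,3) (3,2)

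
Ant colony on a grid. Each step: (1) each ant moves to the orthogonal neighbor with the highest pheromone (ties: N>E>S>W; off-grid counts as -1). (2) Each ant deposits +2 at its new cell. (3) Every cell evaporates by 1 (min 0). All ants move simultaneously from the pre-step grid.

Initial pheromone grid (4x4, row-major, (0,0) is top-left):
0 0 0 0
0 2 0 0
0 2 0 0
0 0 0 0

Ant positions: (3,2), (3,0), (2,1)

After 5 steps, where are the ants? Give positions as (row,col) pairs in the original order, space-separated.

Step 1: ant0:(3,2)->N->(2,2) | ant1:(3,0)->N->(2,0) | ant2:(2,1)->N->(1,1)
  grid max=3 at (1,1)
Step 2: ant0:(2,2)->W->(2,1) | ant1:(2,0)->E->(2,1) | ant2:(1,1)->S->(2,1)
  grid max=6 at (2,1)
Step 3: ant0:(2,1)->N->(1,1) | ant1:(2,1)->N->(1,1) | ant2:(2,1)->N->(1,1)
  grid max=7 at (1,1)
Step 4: ant0:(1,1)->S->(2,1) | ant1:(1,1)->S->(2,1) | ant2:(1,1)->S->(2,1)
  grid max=10 at (2,1)
Step 5: ant0:(2,1)->N->(1,1) | ant1:(2,1)->N->(1,1) | ant2:(2,1)->N->(1,1)
  grid max=11 at (1,1)

(1,1) (1,1) (1,1)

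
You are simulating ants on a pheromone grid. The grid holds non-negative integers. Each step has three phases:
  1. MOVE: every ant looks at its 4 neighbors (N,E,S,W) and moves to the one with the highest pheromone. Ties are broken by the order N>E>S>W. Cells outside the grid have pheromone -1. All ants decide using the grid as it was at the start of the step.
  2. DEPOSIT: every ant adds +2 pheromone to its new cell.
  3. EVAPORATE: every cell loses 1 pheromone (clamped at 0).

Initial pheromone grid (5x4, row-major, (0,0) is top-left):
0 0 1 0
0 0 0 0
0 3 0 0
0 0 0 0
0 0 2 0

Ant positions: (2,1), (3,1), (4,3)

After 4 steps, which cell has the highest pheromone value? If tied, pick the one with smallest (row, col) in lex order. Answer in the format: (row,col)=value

Step 1: ant0:(2,1)->N->(1,1) | ant1:(3,1)->N->(2,1) | ant2:(4,3)->W->(4,2)
  grid max=4 at (2,1)
Step 2: ant0:(1,1)->S->(2,1) | ant1:(2,1)->N->(1,1) | ant2:(4,2)->N->(3,2)
  grid max=5 at (2,1)
Step 3: ant0:(2,1)->N->(1,1) | ant1:(1,1)->S->(2,1) | ant2:(3,2)->S->(4,2)
  grid max=6 at (2,1)
Step 4: ant0:(1,1)->S->(2,1) | ant1:(2,1)->N->(1,1) | ant2:(4,2)->N->(3,2)
  grid max=7 at (2,1)
Final grid:
  0 0 0 0
  0 4 0 0
  0 7 0 0
  0 0 1 0
  0 0 2 0
Max pheromone 7 at (2,1)

Answer: (2,1)=7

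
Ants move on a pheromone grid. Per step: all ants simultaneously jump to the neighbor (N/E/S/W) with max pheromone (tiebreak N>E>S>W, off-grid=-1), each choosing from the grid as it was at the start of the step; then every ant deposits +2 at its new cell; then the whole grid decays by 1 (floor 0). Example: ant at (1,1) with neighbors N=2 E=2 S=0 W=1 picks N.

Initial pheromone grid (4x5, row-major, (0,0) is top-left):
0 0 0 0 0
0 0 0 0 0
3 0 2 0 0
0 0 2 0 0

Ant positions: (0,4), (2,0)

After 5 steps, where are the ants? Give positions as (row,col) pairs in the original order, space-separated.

Step 1: ant0:(0,4)->S->(1,4) | ant1:(2,0)->N->(1,0)
  grid max=2 at (2,0)
Step 2: ant0:(1,4)->N->(0,4) | ant1:(1,0)->S->(2,0)
  grid max=3 at (2,0)
Step 3: ant0:(0,4)->S->(1,4) | ant1:(2,0)->N->(1,0)
  grid max=2 at (2,0)
Step 4: ant0:(1,4)->N->(0,4) | ant1:(1,0)->S->(2,0)
  grid max=3 at (2,0)
Step 5: ant0:(0,4)->S->(1,4) | ant1:(2,0)->N->(1,0)
  grid max=2 at (2,0)

(1,4) (1,0)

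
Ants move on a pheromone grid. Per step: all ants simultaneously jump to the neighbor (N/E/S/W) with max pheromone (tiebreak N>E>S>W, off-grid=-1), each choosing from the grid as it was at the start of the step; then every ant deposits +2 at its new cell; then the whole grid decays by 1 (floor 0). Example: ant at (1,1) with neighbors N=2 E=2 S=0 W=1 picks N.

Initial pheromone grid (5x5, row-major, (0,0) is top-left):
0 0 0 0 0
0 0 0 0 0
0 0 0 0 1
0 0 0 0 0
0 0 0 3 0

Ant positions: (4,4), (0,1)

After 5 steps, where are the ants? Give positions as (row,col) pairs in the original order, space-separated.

Step 1: ant0:(4,4)->W->(4,3) | ant1:(0,1)->E->(0,2)
  grid max=4 at (4,3)
Step 2: ant0:(4,3)->N->(3,3) | ant1:(0,2)->E->(0,3)
  grid max=3 at (4,3)
Step 3: ant0:(3,3)->S->(4,3) | ant1:(0,3)->E->(0,4)
  grid max=4 at (4,3)
Step 4: ant0:(4,3)->N->(3,3) | ant1:(0,4)->S->(1,4)
  grid max=3 at (4,3)
Step 5: ant0:(3,3)->S->(4,3) | ant1:(1,4)->N->(0,4)
  grid max=4 at (4,3)

(4,3) (0,4)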